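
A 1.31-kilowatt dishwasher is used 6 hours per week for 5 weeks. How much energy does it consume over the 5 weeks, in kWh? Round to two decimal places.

Runtime = 6 h/week × 5 weeks = 30 h
Energy = 1.31 kW × 30 h = 39.3 kWh

39.30 kWh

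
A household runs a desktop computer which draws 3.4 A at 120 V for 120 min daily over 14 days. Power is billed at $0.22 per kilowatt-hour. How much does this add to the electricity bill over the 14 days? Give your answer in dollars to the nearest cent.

Power = 3.4 A × 120 V = 408 W = 0.408 kW
Runtime = 120 min × 14 = 1680 min = 28 h
Energy = 0.408 kW × 28 h = 11.424 kWh
Cost = 11.424 kWh × $0.22/kWh = $2.51

$2.51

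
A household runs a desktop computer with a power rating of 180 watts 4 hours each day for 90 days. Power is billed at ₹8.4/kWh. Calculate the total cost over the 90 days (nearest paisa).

₹544.32

Runtime = 4 h/day × 90 days = 360 h
Energy = 0.18 kW × 360 h = 64.8 kWh
Cost = 64.8 kWh × ₹8.4/kWh = ₹544.32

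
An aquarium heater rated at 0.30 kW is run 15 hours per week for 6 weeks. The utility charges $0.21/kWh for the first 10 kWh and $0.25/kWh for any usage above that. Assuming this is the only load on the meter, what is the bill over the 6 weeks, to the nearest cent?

$6.35

Runtime = 15 h/week × 6 weeks = 90 h
Energy = 0.3 kW × 90 h = 27 kWh
Tier 1 (0–10 kWh): 10 × $0.21 = $2.1
Above 10 kWh: 17 × $0.25 = $4.25
Bill = $6.35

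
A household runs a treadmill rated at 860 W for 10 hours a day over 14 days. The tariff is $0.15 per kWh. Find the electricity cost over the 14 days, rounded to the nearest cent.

$18.06

Runtime = 10 h/day × 14 days = 140 h
Energy = 0.86 kW × 140 h = 120.4 kWh
Cost = 120.4 kWh × $0.15/kWh = $18.06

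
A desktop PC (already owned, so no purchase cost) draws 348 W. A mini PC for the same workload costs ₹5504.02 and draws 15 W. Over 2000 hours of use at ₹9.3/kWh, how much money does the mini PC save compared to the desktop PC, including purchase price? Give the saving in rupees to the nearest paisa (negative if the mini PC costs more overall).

desktop PC: ₹0.00 + (348/1000) kW × 2000 h × ₹9.3 = ₹0.00 + ₹6472.8 = ₹6472.8
mini PC: ₹5504.02 + (15/1000) kW × 2000 h × ₹9.3 = ₹5504.02 + ₹279 = ₹5783.02
Saving = ₹6472.8 − ₹5783.02 = ₹689.78

₹689.78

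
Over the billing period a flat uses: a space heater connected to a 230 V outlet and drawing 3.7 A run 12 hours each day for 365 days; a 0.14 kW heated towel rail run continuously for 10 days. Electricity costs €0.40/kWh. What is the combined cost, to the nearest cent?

€1504.39

space heater: Power = 3.7 A × 230 V = 851 W = 0.851 kW
space heater: Runtime = 12 h/day × 365 days = 4380 h
space heater: 0.851 kW × 4380 h = 3727.38 kWh
heated towel rail: Runtime = 24 h × 10 = 240 h
heated towel rail: 0.14 kW × 240 h = 33.6 kWh
Total energy = 3760.98 kWh
Cost = 3760.98 × €0.40 = €1504.39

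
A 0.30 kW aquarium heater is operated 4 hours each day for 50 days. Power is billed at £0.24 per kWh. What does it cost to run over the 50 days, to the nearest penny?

£14.40

Runtime = 4 h/day × 50 days = 200 h
Energy = 0.3 kW × 200 h = 60 kWh
Cost = 60 kWh × £0.24/kWh = £14.40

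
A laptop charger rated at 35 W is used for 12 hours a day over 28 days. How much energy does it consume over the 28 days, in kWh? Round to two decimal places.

Runtime = 12 h/day × 28 days = 336 h
Energy = 0.035 kW × 336 h = 11.76 kWh

11.76 kWh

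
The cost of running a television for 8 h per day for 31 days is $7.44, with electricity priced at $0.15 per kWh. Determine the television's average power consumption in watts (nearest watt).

200 W

Energy = $7.44 ÷ $0.15/kWh = 49.6 kWh
Runtime = 8 h/day × 31 days = 248 h
Power = 49.6 kWh ÷ 248 h = 0.2 kW = 200 W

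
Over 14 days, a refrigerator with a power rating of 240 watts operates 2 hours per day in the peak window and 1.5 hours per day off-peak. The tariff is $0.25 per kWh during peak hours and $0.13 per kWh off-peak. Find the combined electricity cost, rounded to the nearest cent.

Peak energy = 0.24 kW × 2 h × 14 = 6.72 kWh
Off-peak energy = 0.24 kW × 1.5 h × 14 = 5.04 kWh
Cost = 6.72 × $0.25 + 5.04 × $0.13 = $1.68 + $0.6552 = $2.34

$2.34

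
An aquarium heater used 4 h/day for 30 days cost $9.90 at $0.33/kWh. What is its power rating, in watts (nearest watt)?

250 W

Energy = $9.90 ÷ $0.33/kWh = 30 kWh
Runtime = 4 h/day × 30 days = 120 h
Power = 30 kWh ÷ 120 h = 0.25 kW = 250 W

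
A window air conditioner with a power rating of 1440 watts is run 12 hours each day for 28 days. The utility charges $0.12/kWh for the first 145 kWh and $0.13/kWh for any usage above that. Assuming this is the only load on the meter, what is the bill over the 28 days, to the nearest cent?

Runtime = 12 h/day × 28 days = 336 h
Energy = 1.44 kW × 336 h = 483.84 kWh
Tier 1 (0–145 kWh): 145 × $0.12 = $17.4
Above 145 kWh: 338.84 × $0.13 = $44.0492
Bill = $61.45

$61.45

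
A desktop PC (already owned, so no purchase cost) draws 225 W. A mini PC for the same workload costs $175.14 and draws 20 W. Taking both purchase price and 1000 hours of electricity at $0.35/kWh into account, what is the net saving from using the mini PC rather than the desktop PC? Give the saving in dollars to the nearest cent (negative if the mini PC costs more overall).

desktop PC: $0.00 + (225/1000) kW × 1000 h × $0.35 = $0.00 + $78.75 = $78.75
mini PC: $175.14 + (20/1000) kW × 1000 h × $0.35 = $175.14 + $7 = $182.14
Saving = $78.75 − $182.14 = −$103.39

-$103.39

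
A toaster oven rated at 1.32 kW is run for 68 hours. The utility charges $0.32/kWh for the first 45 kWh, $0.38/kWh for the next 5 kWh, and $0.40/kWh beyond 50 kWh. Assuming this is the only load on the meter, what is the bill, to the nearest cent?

Energy = 1.32 kW × 68 h = 89.76 kWh
Tier 1 (0–45 kWh): 45 × $0.32 = $14.4
Tier 2 (45–50 kWh): 5 × $0.38 = $1.9
Above 50 kWh: 39.76 × $0.40 = $15.904
Bill = $32.20

$32.20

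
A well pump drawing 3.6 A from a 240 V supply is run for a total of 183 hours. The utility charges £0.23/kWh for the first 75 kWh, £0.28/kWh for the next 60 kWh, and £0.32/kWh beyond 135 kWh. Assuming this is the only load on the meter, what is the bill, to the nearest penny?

Power = 3.6 A × 240 V = 864 W = 0.864 kW
Energy = 0.864 kW × 183 h = 158.112 kWh
Tier 1 (0–75 kWh): 75 × £0.23 = £17.25
Tier 2 (75–135 kWh): 60 × £0.28 = £16.8
Above 135 kWh: 23.112 × £0.32 = £7.39584
Bill = £41.45

£41.45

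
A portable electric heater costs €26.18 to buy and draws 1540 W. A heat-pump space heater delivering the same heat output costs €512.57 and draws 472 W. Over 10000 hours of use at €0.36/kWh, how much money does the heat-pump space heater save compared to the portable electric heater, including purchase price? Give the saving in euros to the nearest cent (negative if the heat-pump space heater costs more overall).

€3358.41

portable electric heater: €26.18 + (1540/1000) kW × 10000 h × €0.36 = €26.18 + €5544 = €5570.18
heat-pump space heater: €512.57 + (472/1000) kW × 10000 h × €0.36 = €512.57 + €1699.2 = €2211.77
Saving = €5570.18 − €2211.77 = €3358.41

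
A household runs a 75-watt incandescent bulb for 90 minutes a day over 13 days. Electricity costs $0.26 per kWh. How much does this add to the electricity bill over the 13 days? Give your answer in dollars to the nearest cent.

Runtime = 90 min × 13 = 1170 min = 19.5 h
Energy = 0.075 kW × 19.5 h = 1.4625 kWh
Cost = 1.4625 kWh × $0.26/kWh = $0.38

$0.38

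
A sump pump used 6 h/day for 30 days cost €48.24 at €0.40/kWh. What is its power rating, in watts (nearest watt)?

670 W

Energy = €48.24 ÷ €0.40/kWh = 120.6 kWh
Runtime = 6 h/day × 30 days = 180 h
Power = 120.6 kWh ÷ 180 h = 0.67 kW = 670 W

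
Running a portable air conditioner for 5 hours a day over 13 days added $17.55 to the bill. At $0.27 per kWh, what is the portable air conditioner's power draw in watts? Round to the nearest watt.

1000 W

Energy = $17.55 ÷ $0.27/kWh = 65 kWh
Runtime = 5 h/day × 13 days = 65 h
Power = 65 kWh ÷ 65 h = 1 kW = 1000 W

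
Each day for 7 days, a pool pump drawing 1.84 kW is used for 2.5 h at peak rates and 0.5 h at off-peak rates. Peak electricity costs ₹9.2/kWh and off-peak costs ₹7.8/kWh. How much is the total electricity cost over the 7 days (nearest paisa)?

₹346.47

Peak energy = 1.84 kW × 2.5 h × 7 = 32.2 kWh
Off-peak energy = 1.84 kW × 0.5 h × 7 = 6.44 kWh
Cost = 32.2 × ₹9.2 + 6.44 × ₹7.8 = ₹296.24 + ₹50.232 = ₹346.47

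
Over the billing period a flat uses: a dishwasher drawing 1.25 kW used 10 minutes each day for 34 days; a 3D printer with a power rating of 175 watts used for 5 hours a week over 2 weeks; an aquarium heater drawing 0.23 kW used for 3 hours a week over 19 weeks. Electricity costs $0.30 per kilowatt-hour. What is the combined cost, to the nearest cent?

$6.58

dishwasher: Runtime = 10 min × 34 = 340 min = 5.666666… h
dishwasher: 1.25 kW × 5.666666… h = 7.083333… kWh
3D printer: Runtime = 5 h/week × 2 weeks = 10 h
3D printer: 0.175 kW × 10 h = 1.75 kWh
aquarium heater: Runtime = 3 h/week × 19 weeks = 57 h
aquarium heater: 0.23 kW × 57 h = 13.11 kWh
Total energy = 21.943333… kWh
Cost = 21.943333… × $0.30 = $6.58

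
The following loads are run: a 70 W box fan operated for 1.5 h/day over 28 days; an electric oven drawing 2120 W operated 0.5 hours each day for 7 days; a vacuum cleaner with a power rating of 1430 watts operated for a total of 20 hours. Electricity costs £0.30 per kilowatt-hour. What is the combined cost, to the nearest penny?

£11.69

box fan: Runtime = 1.5 h/day × 28 days = 42 h
box fan: 0.07 kW × 42 h = 2.94 kWh
electric oven: Runtime = 0.5 h/day × 7 days = 3.5 h
electric oven: 2.12 kW × 3.5 h = 7.42 kWh
vacuum cleaner: 1.43 kW × 20 h = 28.6 kWh
Total energy = 38.96 kWh
Cost = 38.96 × £0.30 = £11.69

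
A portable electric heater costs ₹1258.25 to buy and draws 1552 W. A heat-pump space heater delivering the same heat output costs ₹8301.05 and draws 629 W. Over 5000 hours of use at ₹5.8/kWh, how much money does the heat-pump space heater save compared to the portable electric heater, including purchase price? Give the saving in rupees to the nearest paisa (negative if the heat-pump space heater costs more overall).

₹19724.20

portable electric heater: ₹1258.25 + (1552/1000) kW × 5000 h × ₹5.8 = ₹1258.25 + ₹45008 = ₹46266.25
heat-pump space heater: ₹8301.05 + (629/1000) kW × 5000 h × ₹5.8 = ₹8301.05 + ₹18241 = ₹26542.05
Saving = ₹46266.25 − ₹26542.05 = ₹19724.2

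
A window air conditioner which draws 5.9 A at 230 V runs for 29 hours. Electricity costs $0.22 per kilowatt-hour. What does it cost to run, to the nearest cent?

$8.66

Power = 5.9 A × 230 V = 1357 W = 1.357 kW
Energy = 1.357 kW × 29 h = 39.353 kWh
Cost = 39.353 kWh × $0.22/kWh = $8.66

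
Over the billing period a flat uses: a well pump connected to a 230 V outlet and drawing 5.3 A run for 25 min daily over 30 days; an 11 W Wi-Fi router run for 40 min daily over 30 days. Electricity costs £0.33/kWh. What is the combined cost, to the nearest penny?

£5.10

well pump: Power = 5.3 A × 230 V = 1219 W = 1.219 kW
well pump: Runtime = 25 min × 30 = 750 min = 12.5 h
well pump: 1.219 kW × 12.5 h = 15.2375 kWh
Wi-Fi router: Runtime = 40 min × 30 = 1200 min = 20 h
Wi-Fi router: 0.011 kW × 20 h = 0.22 kWh
Total energy = 15.4575 kWh
Cost = 15.4575 × £0.33 = £5.10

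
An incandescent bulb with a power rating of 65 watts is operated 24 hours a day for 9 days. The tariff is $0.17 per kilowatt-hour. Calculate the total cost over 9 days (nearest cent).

$2.39

Runtime = 24 h × 9 = 216 h
Energy = 0.065 kW × 216 h = 14.04 kWh
Cost = 14.04 kWh × $0.17/kWh = $2.39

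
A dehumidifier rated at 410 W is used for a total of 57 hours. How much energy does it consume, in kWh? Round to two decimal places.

23.37 kWh

Energy = 0.41 kW × 57 h = 23.37 kWh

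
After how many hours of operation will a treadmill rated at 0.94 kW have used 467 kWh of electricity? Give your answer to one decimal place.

496.8 h

Hours = 467 kWh ÷ 0.94 kW = 496.8 h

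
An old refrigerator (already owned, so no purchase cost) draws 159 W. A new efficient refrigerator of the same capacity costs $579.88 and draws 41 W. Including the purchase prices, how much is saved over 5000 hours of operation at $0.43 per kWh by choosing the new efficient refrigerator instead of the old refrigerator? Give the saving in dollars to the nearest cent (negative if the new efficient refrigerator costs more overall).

old refrigerator: $0.00 + (159/1000) kW × 5000 h × $0.43 = $0.00 + $341.85 = $341.85
new efficient refrigerator: $579.88 + (41/1000) kW × 5000 h × $0.43 = $579.88 + $88.15 = $668.03
Saving = $341.85 − $668.03 = −$326.18

-$326.18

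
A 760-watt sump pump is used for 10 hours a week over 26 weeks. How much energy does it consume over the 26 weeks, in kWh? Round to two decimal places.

197.60 kWh

Runtime = 10 h/week × 26 weeks = 260 h
Energy = 0.76 kW × 260 h = 197.6 kWh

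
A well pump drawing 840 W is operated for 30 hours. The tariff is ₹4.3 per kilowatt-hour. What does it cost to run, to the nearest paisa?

Energy = 0.84 kW × 30 h = 25.2 kWh
Cost = 25.2 kWh × ₹4.3/kWh = ₹108.36

₹108.36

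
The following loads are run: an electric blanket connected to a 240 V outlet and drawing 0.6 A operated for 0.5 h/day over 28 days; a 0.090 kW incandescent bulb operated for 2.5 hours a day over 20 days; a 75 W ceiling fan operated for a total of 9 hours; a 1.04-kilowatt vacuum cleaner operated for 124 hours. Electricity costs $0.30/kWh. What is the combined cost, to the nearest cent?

electric blanket: Power = 0.6 A × 240 V = 144 W = 0.144 kW
electric blanket: Runtime = 0.5 h/day × 28 days = 14 h
electric blanket: 0.144 kW × 14 h = 2.016 kWh
incandescent bulb: Runtime = 2.5 h/day × 20 days = 50 h
incandescent bulb: 0.09 kW × 50 h = 4.5 kWh
ceiling fan: 0.075 kW × 9 h = 0.675 kWh
vacuum cleaner: 1.04 kW × 124 h = 128.96 kWh
Total energy = 136.151 kWh
Cost = 136.151 × $0.30 = $40.85

$40.85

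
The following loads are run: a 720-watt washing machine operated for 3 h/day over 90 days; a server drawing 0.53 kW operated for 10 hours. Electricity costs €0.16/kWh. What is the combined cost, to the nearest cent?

washing machine: Runtime = 3 h/day × 90 days = 270 h
washing machine: 0.72 kW × 270 h = 194.4 kWh
server: 0.53 kW × 10 h = 5.3 kWh
Total energy = 199.7 kWh
Cost = 199.7 × €0.16 = €31.95

€31.95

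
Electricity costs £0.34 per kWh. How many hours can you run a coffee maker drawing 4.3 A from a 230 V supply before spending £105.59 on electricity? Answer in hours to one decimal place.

Power = 4.3 A × 230 V = 989 W = 0.989 kW
Energy available = £105.59 ÷ £0.34/kWh = 310.5588 kWh
Hours = 310.5588 kWh ÷ 0.989 kW = 314.0 h

314.0 h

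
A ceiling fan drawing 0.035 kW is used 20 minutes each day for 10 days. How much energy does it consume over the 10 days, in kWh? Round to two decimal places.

Runtime = 20 min × 10 = 200 min = 3.333333… h
Energy = 0.035 kW × 3.333333… h = 0.116666… kWh ≈ 0.12 kWh

0.12 kWh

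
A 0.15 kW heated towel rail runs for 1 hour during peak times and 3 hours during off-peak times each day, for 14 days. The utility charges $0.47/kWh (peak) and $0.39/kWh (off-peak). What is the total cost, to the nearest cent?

$3.44

Peak energy = 0.15 kW × 1 h × 14 = 2.1 kWh
Off-peak energy = 0.15 kW × 3 h × 14 = 6.3 kWh
Cost = 2.1 × $0.47 + 6.3 × $0.39 = $0.987 + $2.457 = $3.44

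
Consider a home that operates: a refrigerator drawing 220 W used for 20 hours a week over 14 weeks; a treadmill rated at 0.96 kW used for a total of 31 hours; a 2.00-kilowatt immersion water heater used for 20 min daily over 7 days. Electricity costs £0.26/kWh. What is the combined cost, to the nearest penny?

refrigerator: Runtime = 20 h/week × 14 weeks = 280 h
refrigerator: 0.22 kW × 280 h = 61.6 kWh
treadmill: 0.96 kW × 31 h = 29.76 kWh
immersion water heater: Runtime = 20 min × 7 = 140 min = 2.333333… h
immersion water heater: 2 kW × 2.333333… h = 4.666666… kWh
Total energy = 96.026666… kWh
Cost = 96.026666… × £0.26 = £24.97

£24.97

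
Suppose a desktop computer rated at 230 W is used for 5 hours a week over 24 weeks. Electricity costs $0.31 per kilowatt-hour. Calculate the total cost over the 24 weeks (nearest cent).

Runtime = 5 h/week × 24 weeks = 120 h
Energy = 0.23 kW × 120 h = 27.6 kWh
Cost = 27.6 kWh × $0.31/kWh = $8.56

$8.56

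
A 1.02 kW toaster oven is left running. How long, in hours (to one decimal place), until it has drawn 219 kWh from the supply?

214.7 h

Hours = 219 kWh ÷ 1.02 kW = 214.7 h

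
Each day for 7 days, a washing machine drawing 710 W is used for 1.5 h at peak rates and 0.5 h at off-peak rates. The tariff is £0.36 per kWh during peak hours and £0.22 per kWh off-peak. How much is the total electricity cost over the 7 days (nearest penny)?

Peak energy = 0.71 kW × 1.5 h × 7 = 7.455 kWh
Off-peak energy = 0.71 kW × 0.5 h × 7 = 2.485 kWh
Cost = 7.455 × £0.36 + 2.485 × £0.22 = £2.6838 + £0.5467 = £3.23

£3.23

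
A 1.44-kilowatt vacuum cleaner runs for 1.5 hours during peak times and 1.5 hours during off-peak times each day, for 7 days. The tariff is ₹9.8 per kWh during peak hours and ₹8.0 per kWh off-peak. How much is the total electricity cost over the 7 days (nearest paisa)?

₹269.14

Peak energy = 1.44 kW × 1.5 h × 7 = 15.12 kWh
Off-peak energy = 1.44 kW × 1.5 h × 7 = 15.12 kWh
Cost = 15.12 × ₹9.8 + 15.12 × ₹8.0 = ₹148.176 + ₹120.96 = ₹269.14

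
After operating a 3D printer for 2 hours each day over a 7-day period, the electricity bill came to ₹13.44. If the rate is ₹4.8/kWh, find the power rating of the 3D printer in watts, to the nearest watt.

200 W

Energy = ₹13.44 ÷ ₹4.8/kWh = 2.8 kWh
Runtime = 2 h/day × 7 days = 14 h
Power = 2.8 kWh ÷ 14 h = 0.2 kW = 200 W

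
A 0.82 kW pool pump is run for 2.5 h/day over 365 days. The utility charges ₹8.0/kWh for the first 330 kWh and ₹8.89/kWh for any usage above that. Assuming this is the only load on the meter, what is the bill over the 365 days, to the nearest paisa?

₹6358.24

Runtime = 2.5 h/day × 365 days = 912.5 h
Energy = 0.82 kW × 912.5 h = 748.25 kWh
Tier 1 (0–330 kWh): 330 × ₹8.0 = ₹2640
Above 330 kWh: 418.25 × ₹8.89 = ₹3718.2425
Bill = ₹6358.24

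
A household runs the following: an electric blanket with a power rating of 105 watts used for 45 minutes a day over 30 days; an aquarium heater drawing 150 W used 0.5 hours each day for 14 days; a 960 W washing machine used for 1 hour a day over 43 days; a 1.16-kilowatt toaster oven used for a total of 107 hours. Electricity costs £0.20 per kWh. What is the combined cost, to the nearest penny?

electric blanket: Runtime = 45 min × 30 = 1350 min = 22.5 h
electric blanket: 0.105 kW × 22.5 h = 2.3625 kWh
aquarium heater: Runtime = 0.5 h/day × 14 days = 7 h
aquarium heater: 0.15 kW × 7 h = 1.05 kWh
washing machine: Runtime = 1 h/day × 43 days = 43 h
washing machine: 0.96 kW × 43 h = 41.28 kWh
toaster oven: 1.16 kW × 107 h = 124.12 kWh
Total energy = 168.8125 kWh
Cost = 168.8125 × £0.20 = £33.76

£33.76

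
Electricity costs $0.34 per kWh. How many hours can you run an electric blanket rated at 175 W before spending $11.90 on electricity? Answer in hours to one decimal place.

200.0 h

Energy available = $11.90 ÷ $0.34/kWh = 35 kWh
Hours = 35 kWh ÷ 0.175 kW = 200.0 h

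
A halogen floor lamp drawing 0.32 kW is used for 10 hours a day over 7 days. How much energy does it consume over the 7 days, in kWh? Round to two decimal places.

Runtime = 10 h/day × 7 days = 70 h
Energy = 0.32 kW × 70 h = 22.4 kWh

22.40 kWh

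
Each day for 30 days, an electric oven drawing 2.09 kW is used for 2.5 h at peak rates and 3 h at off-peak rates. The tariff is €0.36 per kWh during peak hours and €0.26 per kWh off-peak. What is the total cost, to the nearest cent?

Peak energy = 2.09 kW × 2.5 h × 30 = 156.75 kWh
Off-peak energy = 2.09 kW × 3 h × 30 = 188.1 kWh
Cost = 156.75 × €0.36 + 188.1 × €0.26 = €56.43 + €48.906 = €105.34

€105.34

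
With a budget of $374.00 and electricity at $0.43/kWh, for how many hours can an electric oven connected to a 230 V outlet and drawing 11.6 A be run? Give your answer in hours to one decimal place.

Power = 11.6 A × 230 V = 2668 W = 2.668 kW
Energy available = $374.00 ÷ $0.43/kWh = 869.7674 kWh
Hours = 869.7674 kWh ÷ 2.668 kW = 326.0 h

326.0 h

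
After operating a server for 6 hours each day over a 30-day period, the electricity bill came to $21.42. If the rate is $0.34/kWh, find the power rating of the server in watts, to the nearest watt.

Energy = $21.42 ÷ $0.34/kWh = 63 kWh
Runtime = 6 h/day × 30 days = 180 h
Power = 63 kWh ÷ 180 h = 0.35 kW = 350 W

350 W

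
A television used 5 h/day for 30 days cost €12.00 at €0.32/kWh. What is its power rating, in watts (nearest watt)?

Energy = €12.00 ÷ €0.32/kWh = 37.5 kWh
Runtime = 5 h/day × 30 days = 150 h
Power = 37.5 kWh ÷ 150 h = 0.25 kW = 250 W

250 W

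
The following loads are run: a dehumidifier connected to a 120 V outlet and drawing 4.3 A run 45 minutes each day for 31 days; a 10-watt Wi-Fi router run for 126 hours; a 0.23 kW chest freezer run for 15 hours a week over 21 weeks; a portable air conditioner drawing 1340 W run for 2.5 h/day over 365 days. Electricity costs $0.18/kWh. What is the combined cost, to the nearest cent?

dehumidifier: Power = 4.3 A × 120 V = 516 W = 0.516 kW
dehumidifier: Runtime = 45 min × 31 = 1395 min = 23.25 h
dehumidifier: 0.516 kW × 23.25 h = 11.997 kWh
Wi-Fi router: 0.01 kW × 126 h = 1.26 kWh
chest freezer: Runtime = 15 h/week × 21 weeks = 315 h
chest freezer: 0.23 kW × 315 h = 72.45 kWh
portable air conditioner: Runtime = 2.5 h/day × 365 days = 912.5 h
portable air conditioner: 1.34 kW × 912.5 h = 1222.75 kWh
Total energy = 1308.457 kWh
Cost = 1308.457 × $0.18 = $235.52

$235.52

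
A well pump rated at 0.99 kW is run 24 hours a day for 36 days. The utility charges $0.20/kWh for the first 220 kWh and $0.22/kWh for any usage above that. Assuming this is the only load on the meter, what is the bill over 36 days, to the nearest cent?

$183.78

Runtime = 24 h × 36 = 864 h
Energy = 0.99 kW × 864 h = 855.36 kWh
Tier 1 (0–220 kWh): 220 × $0.20 = $44
Above 220 kWh: 635.36 × $0.22 = $139.7792
Bill = $183.78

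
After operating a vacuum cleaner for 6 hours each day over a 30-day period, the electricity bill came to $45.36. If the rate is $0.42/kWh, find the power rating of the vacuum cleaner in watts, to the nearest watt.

600 W

Energy = $45.36 ÷ $0.42/kWh = 108 kWh
Runtime = 6 h/day × 30 days = 180 h
Power = 108 kWh ÷ 180 h = 0.6 kW = 600 W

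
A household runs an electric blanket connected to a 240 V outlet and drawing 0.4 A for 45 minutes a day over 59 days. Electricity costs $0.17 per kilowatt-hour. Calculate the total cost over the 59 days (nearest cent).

$0.72

Power = 0.4 A × 240 V = 96 W = 0.096 kW
Runtime = 45 min × 59 = 2655 min = 44.25 h
Energy = 0.096 kW × 44.25 h = 4.248 kWh
Cost = 4.248 kWh × $0.17/kWh = $0.72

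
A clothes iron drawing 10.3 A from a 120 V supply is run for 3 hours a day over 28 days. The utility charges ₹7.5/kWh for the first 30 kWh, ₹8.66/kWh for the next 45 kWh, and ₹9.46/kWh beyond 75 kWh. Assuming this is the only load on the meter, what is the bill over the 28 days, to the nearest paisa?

Power = 10.3 A × 120 V = 1236 W = 1.236 kW
Runtime = 3 h/day × 28 days = 84 h
Energy = 1.236 kW × 84 h = 103.824 kWh
Tier 1 (0–30 kWh): 30 × ₹7.5 = ₹225
Tier 2 (30–75 kWh): 45 × ₹8.66 = ₹389.7
Above 75 kWh: 28.824 × ₹9.46 = ₹272.67504
Bill = ₹887.38

₹887.38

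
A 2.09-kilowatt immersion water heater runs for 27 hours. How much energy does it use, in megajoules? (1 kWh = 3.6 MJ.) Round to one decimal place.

Energy = 2.09 kW × 27 h = 56.43 kWh
= 56.43 × 3.6 MJ = 203.1 MJ

203.1 MJ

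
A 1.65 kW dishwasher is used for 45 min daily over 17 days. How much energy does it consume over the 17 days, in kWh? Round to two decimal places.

Runtime = 45 min × 17 = 765 min = 12.75 h
Energy = 1.65 kW × 12.75 h = 21.0375 kWh ≈ 21.04 kWh

21.04 kWh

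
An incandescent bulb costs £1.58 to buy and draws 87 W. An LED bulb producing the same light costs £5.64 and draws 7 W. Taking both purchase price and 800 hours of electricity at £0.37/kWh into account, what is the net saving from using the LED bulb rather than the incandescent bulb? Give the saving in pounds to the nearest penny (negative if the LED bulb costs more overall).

£19.62

incandescent bulb: £1.58 + (87/1000) kW × 800 h × £0.37 = £1.58 + £25.752 = £27.332
LED bulb: £5.64 + (7/1000) kW × 800 h × £0.37 = £5.64 + £2.072 = £7.712
Saving = £27.332 − £7.712 = £19.62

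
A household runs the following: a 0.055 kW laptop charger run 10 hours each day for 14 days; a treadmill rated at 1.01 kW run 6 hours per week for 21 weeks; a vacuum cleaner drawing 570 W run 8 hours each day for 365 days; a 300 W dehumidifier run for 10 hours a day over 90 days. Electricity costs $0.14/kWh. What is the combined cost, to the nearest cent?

laptop charger: Runtime = 10 h/day × 14 days = 140 h
laptop charger: 0.055 kW × 140 h = 7.7 kWh
treadmill: Runtime = 6 h/week × 21 weeks = 126 h
treadmill: 1.01 kW × 126 h = 127.26 kWh
vacuum cleaner: Runtime = 8 h/day × 365 days = 2920 h
vacuum cleaner: 0.57 kW × 2920 h = 1664.4 kWh
dehumidifier: Runtime = 10 h/day × 90 days = 900 h
dehumidifier: 0.3 kW × 900 h = 270 kWh
Total energy = 2069.36 kWh
Cost = 2069.36 × $0.14 = $289.71

$289.71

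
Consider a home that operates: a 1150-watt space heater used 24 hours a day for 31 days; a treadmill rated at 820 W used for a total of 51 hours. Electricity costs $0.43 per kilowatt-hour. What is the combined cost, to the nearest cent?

space heater: Runtime = 24 h × 31 = 744 h
space heater: 1.15 kW × 744 h = 855.6 kWh
treadmill: 0.82 kW × 51 h = 41.82 kWh
Total energy = 897.42 kWh
Cost = 897.42 × $0.43 = $385.89

$385.89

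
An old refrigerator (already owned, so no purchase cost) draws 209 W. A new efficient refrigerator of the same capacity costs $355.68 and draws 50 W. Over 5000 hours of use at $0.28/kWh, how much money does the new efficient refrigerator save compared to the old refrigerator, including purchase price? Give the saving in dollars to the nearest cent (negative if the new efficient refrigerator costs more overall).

-$133.08

old refrigerator: $0.00 + (209/1000) kW × 5000 h × $0.28 = $0.00 + $292.6 = $292.6
new efficient refrigerator: $355.68 + (50/1000) kW × 5000 h × $0.28 = $355.68 + $70 = $425.68
Saving = $292.6 − $425.68 = −$133.08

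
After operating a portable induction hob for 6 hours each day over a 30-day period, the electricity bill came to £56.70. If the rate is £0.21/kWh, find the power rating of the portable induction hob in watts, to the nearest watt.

Energy = £56.70 ÷ £0.21/kWh = 270 kWh
Runtime = 6 h/day × 30 days = 180 h
Power = 270 kWh ÷ 180 h = 1.5 kW = 1500 W

1500 W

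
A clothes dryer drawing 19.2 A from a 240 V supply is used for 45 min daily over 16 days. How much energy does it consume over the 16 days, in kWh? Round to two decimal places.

55.30 kWh

Power = 19.2 A × 240 V = 4608 W = 4.608 kW
Runtime = 45 min × 16 = 720 min = 12 h
Energy = 4.608 kW × 12 h = 55.296 kWh ≈ 55.30 kWh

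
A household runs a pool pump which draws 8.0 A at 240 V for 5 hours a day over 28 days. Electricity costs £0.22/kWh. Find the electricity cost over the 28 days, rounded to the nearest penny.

Power = 8.0 A × 240 V = 1920 W = 1.92 kW
Runtime = 5 h/day × 28 days = 140 h
Energy = 1.92 kW × 140 h = 268.8 kWh
Cost = 268.8 kWh × £0.22/kWh = £59.14

£59.14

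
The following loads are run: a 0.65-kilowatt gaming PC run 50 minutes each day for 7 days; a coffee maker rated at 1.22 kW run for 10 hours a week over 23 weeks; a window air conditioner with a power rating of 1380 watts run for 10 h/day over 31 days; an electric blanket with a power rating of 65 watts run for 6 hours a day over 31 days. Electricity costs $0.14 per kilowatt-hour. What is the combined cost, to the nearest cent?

$101.40

gaming PC: Runtime = 50 min × 7 = 350 min = 5.833333… h
gaming PC: 0.65 kW × 5.833333… h = 3.791666… kWh
coffee maker: Runtime = 10 h/week × 23 weeks = 230 h
coffee maker: 1.22 kW × 230 h = 280.6 kWh
window air conditioner: Runtime = 10 h/day × 31 days = 310 h
window air conditioner: 1.38 kW × 310 h = 427.8 kWh
electric blanket: Runtime = 6 h/day × 31 days = 186 h
electric blanket: 0.065 kW × 186 h = 12.09 kWh
Total energy = 724.281666… kWh
Cost = 724.281666… × $0.14 = $101.40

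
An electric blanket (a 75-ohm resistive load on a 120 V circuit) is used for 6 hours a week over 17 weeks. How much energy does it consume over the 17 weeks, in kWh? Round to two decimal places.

19.58 kWh

Power = V²/R = 120²/75 = 192 W = 0.192 kW
Runtime = 6 h/week × 17 weeks = 102 h
Energy = 0.192 kW × 102 h = 19.584 kWh ≈ 19.58 kWh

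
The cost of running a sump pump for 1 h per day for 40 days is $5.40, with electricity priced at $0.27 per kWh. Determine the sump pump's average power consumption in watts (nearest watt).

500 W

Energy = $5.40 ÷ $0.27/kWh = 20 kWh
Runtime = 1 h/day × 40 days = 40 h
Power = 20 kWh ÷ 40 h = 0.5 kW = 500 W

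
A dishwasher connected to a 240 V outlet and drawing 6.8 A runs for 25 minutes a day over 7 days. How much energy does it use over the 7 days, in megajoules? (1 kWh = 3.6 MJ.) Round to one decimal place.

17.1 MJ

Power = 6.8 A × 240 V = 1632 W = 1.632 kW
Runtime = 25 min × 7 = 175 min = 2.916666… h
Energy = 1.632 kW × 2.916666… h = 4.76 kWh
= 4.76 × 3.6 MJ = 17.1 MJ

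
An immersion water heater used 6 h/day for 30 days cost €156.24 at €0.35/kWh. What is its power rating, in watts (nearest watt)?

Energy = €156.24 ÷ €0.35/kWh = 446.4 kWh
Runtime = 6 h/day × 30 days = 180 h
Power = 446.4 kWh ÷ 180 h = 2.48 kW = 2480 W

2480 W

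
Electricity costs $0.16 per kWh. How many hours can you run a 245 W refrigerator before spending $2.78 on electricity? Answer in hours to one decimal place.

70.9 h

Energy available = $2.78 ÷ $0.16/kWh = 17.375 kWh
Hours = 17.375 kWh ÷ 0.245 kW = 70.9 h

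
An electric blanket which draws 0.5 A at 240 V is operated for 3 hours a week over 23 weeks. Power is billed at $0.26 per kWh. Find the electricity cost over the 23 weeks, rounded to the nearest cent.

Power = 0.5 A × 240 V = 120 W = 0.12 kW
Runtime = 3 h/week × 23 weeks = 69 h
Energy = 0.12 kW × 69 h = 8.28 kWh
Cost = 8.28 kWh × $0.26/kWh = $2.15

$2.15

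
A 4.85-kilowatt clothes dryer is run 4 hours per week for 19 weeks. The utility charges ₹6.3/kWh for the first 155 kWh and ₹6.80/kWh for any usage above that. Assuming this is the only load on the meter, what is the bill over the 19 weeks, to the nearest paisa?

Runtime = 4 h/week × 19 weeks = 76 h
Energy = 4.85 kW × 76 h = 368.6 kWh
Tier 1 (0–155 kWh): 155 × ₹6.3 = ₹976.5
Above 155 kWh: 213.6 × ₹6.80 = ₹1452.48
Bill = ₹2428.98

₹2428.98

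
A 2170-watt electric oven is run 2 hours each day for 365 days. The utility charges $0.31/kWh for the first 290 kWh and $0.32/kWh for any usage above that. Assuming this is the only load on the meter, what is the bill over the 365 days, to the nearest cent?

Runtime = 2 h/day × 365 days = 730 h
Energy = 2.17 kW × 730 h = 1584.1 kWh
Tier 1 (0–290 kWh): 290 × $0.31 = $89.9
Above 290 kWh: 1294.1 × $0.32 = $414.112
Bill = $504.01

$504.01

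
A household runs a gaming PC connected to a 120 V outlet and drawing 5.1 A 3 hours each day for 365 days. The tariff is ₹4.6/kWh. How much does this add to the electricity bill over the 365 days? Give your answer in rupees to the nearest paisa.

₹3082.64

Power = 5.1 A × 120 V = 612 W = 0.612 kW
Runtime = 3 h/day × 365 days = 1095 h
Energy = 0.612 kW × 1095 h = 670.14 kWh
Cost = 670.14 kWh × ₹4.6/kWh = ₹3082.64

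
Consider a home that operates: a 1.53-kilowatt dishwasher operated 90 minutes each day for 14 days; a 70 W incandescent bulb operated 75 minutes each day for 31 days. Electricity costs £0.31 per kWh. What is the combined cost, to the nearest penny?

dishwasher: Runtime = 90 min × 14 = 1260 min = 21 h
dishwasher: 1.53 kW × 21 h = 32.13 kWh
incandescent bulb: Runtime = 75 min × 31 = 2325 min = 38.75 h
incandescent bulb: 0.07 kW × 38.75 h = 2.7125 kWh
Total energy = 34.8425 kWh
Cost = 34.8425 × £0.31 = £10.80

£10.80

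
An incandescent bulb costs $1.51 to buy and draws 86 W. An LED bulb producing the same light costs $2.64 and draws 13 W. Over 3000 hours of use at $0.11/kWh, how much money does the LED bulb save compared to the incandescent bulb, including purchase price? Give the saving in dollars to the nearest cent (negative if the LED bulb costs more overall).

incandescent bulb: $1.51 + (86/1000) kW × 3000 h × $0.11 = $1.51 + $28.38 = $29.89
LED bulb: $2.64 + (13/1000) kW × 3000 h × $0.11 = $2.64 + $4.29 = $6.93
Saving = $29.89 − $6.93 = $22.96

$22.96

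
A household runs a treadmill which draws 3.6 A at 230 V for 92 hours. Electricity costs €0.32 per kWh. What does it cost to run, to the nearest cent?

Power = 3.6 A × 230 V = 828 W = 0.828 kW
Energy = 0.828 kW × 92 h = 76.176 kWh
Cost = 76.176 kWh × €0.32/kWh = €24.38

€24.38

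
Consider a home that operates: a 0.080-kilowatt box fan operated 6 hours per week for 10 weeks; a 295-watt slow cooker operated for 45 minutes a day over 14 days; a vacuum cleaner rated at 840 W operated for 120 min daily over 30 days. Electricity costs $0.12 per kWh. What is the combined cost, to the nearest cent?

box fan: Runtime = 6 h/week × 10 weeks = 60 h
box fan: 0.08 kW × 60 h = 4.8 kWh
slow cooker: Runtime = 45 min × 14 = 630 min = 10.5 h
slow cooker: 0.295 kW × 10.5 h = 3.0975 kWh
vacuum cleaner: Runtime = 120 min × 30 = 3600 min = 60 h
vacuum cleaner: 0.84 kW × 60 h = 50.4 kWh
Total energy = 58.2975 kWh
Cost = 58.2975 × $0.12 = $7.00

$7.00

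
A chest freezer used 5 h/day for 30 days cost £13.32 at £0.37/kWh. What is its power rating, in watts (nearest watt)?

Energy = £13.32 ÷ £0.37/kWh = 36 kWh
Runtime = 5 h/day × 30 days = 150 h
Power = 36 kWh ÷ 150 h = 0.24 kW = 240 W

240 W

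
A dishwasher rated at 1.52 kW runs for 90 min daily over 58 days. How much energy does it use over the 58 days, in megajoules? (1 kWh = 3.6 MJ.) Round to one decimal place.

476.1 MJ

Runtime = 90 min × 58 = 5220 min = 87 h
Energy = 1.52 kW × 87 h = 132.24 kWh
= 132.24 × 3.6 MJ = 476.1 MJ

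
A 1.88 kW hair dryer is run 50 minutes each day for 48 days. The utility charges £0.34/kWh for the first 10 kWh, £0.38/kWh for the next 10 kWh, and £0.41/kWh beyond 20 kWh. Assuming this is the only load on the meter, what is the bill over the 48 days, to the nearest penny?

Runtime = 50 min × 48 = 2400 min = 40 h
Energy = 1.88 kW × 40 h = 75.2 kWh
Tier 1 (0–10 kWh): 10 × £0.34 = £3.4
Tier 2 (10–20 kWh): 10 × £0.38 = £3.8
Above 20 kWh: 55.2 × £0.41 = £22.632
Bill = £29.83

£29.83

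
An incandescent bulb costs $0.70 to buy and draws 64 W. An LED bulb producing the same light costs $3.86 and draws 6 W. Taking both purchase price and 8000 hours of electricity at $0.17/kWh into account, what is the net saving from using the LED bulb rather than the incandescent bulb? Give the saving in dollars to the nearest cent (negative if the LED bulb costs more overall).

incandescent bulb: $0.70 + (64/1000) kW × 8000 h × $0.17 = $0.70 + $87.04 = $87.74
LED bulb: $3.86 + (6/1000) kW × 8000 h × $0.17 = $3.86 + $8.16 = $12.02
Saving = $87.74 − $12.02 = $75.72

$75.72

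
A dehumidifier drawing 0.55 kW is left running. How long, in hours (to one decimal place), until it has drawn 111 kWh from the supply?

201.8 h

Hours = 111 kWh ÷ 0.55 kW = 201.8 h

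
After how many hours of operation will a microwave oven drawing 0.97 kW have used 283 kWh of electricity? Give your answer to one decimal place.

291.8 h

Hours = 283 kWh ÷ 0.97 kW = 291.8 h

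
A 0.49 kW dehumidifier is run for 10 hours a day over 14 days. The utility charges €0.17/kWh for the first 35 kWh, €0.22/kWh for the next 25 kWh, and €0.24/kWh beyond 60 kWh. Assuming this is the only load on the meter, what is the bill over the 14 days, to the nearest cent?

€13.51

Runtime = 10 h/day × 14 days = 140 h
Energy = 0.49 kW × 140 h = 68.6 kWh
Tier 1 (0–35 kWh): 35 × €0.17 = €5.95
Tier 2 (35–60 kWh): 25 × €0.22 = €5.5
Above 60 kWh: 8.6 × €0.24 = €2.064
Bill = €13.51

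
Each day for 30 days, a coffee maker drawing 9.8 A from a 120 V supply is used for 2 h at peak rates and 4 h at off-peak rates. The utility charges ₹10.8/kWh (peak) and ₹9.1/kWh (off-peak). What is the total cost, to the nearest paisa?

Power = 9.8 A × 120 V = 1176 W = 1.176 kW
Peak energy = 1.176 kW × 2 h × 30 = 70.56 kWh
Off-peak energy = 1.176 kW × 4 h × 30 = 141.12 kWh
Cost = 70.56 × ₹10.8 + 141.12 × ₹9.1 = ₹762.048 + ₹1284.192 = ₹2046.24

₹2046.24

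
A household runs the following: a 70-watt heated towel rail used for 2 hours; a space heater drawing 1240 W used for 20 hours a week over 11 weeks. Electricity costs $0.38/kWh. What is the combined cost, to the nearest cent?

$103.72

heated towel rail: 0.07 kW × 2 h = 0.14 kWh
space heater: Runtime = 20 h/week × 11 weeks = 220 h
space heater: 1.24 kW × 220 h = 272.8 kWh
Total energy = 272.94 kWh
Cost = 272.94 × $0.38 = $103.72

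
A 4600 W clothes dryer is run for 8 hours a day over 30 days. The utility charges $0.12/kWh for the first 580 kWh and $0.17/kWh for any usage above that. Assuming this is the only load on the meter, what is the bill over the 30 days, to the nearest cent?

$158.68

Runtime = 8 h/day × 30 days = 240 h
Energy = 4.6 kW × 240 h = 1104 kWh
Tier 1 (0–580 kWh): 580 × $0.12 = $69.6
Above 580 kWh: 524 × $0.17 = $89.08
Bill = $158.68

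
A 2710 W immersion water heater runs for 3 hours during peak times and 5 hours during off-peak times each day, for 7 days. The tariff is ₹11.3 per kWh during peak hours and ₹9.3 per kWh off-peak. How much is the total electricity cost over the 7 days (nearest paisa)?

₹1525.19

Peak energy = 2.71 kW × 3 h × 7 = 56.91 kWh
Off-peak energy = 2.71 kW × 5 h × 7 = 94.85 kWh
Cost = 56.91 × ₹11.3 + 94.85 × ₹9.3 = ₹643.083 + ₹882.105 = ₹1525.19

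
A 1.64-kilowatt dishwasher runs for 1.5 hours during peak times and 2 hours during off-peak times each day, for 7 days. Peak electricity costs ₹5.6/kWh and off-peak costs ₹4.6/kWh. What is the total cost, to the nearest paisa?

Peak energy = 1.64 kW × 1.5 h × 7 = 17.22 kWh
Off-peak energy = 1.64 kW × 2 h × 7 = 22.96 kWh
Cost = 17.22 × ₹5.6 + 22.96 × ₹4.6 = ₹96.432 + ₹105.616 = ₹202.05

₹202.05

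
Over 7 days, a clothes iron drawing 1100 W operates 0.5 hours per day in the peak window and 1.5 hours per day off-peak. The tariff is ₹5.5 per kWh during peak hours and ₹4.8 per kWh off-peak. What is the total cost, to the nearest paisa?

₹76.62

Peak energy = 1.1 kW × 0.5 h × 7 = 3.85 kWh
Off-peak energy = 1.1 kW × 1.5 h × 7 = 11.55 kWh
Cost = 3.85 × ₹5.5 + 11.55 × ₹4.8 = ₹21.175 + ₹55.44 = ₹76.62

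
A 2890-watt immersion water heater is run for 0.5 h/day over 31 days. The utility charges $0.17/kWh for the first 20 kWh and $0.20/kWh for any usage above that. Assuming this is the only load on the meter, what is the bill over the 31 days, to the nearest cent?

Runtime = 0.5 h/day × 31 days = 15.5 h
Energy = 2.89 kW × 15.5 h = 44.795 kWh
Tier 1 (0–20 kWh): 20 × $0.17 = $3.4
Above 20 kWh: 24.795 × $0.20 = $4.959
Bill = $8.36

$8.36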